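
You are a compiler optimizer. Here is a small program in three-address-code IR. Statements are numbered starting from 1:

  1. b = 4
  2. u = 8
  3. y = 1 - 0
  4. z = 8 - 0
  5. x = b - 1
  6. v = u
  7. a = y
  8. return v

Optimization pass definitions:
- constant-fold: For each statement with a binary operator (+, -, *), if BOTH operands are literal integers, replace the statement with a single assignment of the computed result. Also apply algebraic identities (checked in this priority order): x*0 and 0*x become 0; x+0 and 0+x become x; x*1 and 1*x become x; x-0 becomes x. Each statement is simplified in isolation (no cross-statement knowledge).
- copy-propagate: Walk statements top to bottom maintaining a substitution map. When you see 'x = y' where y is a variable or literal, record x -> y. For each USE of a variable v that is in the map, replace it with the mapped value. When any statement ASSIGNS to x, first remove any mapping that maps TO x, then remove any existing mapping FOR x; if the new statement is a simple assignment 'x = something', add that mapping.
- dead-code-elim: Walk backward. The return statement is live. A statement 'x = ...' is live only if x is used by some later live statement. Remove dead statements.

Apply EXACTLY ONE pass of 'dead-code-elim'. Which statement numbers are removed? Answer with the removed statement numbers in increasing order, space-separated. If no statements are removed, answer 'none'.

Answer: 1 3 4 5 7

Derivation:
Backward liveness scan:
Stmt 1 'b = 4': DEAD (b not in live set [])
Stmt 2 'u = 8': KEEP (u is live); live-in = []
Stmt 3 'y = 1 - 0': DEAD (y not in live set ['u'])
Stmt 4 'z = 8 - 0': DEAD (z not in live set ['u'])
Stmt 5 'x = b - 1': DEAD (x not in live set ['u'])
Stmt 6 'v = u': KEEP (v is live); live-in = ['u']
Stmt 7 'a = y': DEAD (a not in live set ['v'])
Stmt 8 'return v': KEEP (return); live-in = ['v']
Removed statement numbers: [1, 3, 4, 5, 7]
Surviving IR:
  u = 8
  v = u
  return v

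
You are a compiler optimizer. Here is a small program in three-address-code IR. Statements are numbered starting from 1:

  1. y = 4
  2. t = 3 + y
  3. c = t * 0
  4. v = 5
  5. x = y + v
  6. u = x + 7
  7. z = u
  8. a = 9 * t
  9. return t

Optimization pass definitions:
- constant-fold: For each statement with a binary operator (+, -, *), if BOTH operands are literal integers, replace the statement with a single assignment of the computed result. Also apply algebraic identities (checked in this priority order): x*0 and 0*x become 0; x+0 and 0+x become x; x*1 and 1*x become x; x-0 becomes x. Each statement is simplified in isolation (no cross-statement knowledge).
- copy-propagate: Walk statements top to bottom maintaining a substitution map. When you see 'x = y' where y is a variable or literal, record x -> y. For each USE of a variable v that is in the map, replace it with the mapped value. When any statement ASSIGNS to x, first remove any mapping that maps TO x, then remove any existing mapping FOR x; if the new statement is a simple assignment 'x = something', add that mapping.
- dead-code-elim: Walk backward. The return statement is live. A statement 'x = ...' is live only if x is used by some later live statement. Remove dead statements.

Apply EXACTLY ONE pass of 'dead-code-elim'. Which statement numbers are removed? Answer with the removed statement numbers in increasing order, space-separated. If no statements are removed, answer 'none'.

Backward liveness scan:
Stmt 1 'y = 4': KEEP (y is live); live-in = []
Stmt 2 't = 3 + y': KEEP (t is live); live-in = ['y']
Stmt 3 'c = t * 0': DEAD (c not in live set ['t'])
Stmt 4 'v = 5': DEAD (v not in live set ['t'])
Stmt 5 'x = y + v': DEAD (x not in live set ['t'])
Stmt 6 'u = x + 7': DEAD (u not in live set ['t'])
Stmt 7 'z = u': DEAD (z not in live set ['t'])
Stmt 8 'a = 9 * t': DEAD (a not in live set ['t'])
Stmt 9 'return t': KEEP (return); live-in = ['t']
Removed statement numbers: [3, 4, 5, 6, 7, 8]
Surviving IR:
  y = 4
  t = 3 + y
  return t

Answer: 3 4 5 6 7 8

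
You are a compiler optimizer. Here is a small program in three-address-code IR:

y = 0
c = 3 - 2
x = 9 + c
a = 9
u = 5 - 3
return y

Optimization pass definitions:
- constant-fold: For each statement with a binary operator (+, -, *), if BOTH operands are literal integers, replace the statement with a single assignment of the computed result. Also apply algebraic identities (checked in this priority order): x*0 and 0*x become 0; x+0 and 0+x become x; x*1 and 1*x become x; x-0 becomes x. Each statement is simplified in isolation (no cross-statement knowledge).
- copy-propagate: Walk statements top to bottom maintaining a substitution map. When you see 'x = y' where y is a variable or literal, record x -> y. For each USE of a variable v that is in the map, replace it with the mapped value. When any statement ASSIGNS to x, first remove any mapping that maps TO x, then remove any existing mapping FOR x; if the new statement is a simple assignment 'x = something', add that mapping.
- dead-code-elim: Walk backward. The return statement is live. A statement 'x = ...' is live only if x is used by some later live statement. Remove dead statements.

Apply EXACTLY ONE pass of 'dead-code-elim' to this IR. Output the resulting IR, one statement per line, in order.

Applying dead-code-elim statement-by-statement:
  [6] return y  -> KEEP (return); live=['y']
  [5] u = 5 - 3  -> DEAD (u not live)
  [4] a = 9  -> DEAD (a not live)
  [3] x = 9 + c  -> DEAD (x not live)
  [2] c = 3 - 2  -> DEAD (c not live)
  [1] y = 0  -> KEEP; live=[]
Result (2 stmts):
  y = 0
  return y

Answer: y = 0
return y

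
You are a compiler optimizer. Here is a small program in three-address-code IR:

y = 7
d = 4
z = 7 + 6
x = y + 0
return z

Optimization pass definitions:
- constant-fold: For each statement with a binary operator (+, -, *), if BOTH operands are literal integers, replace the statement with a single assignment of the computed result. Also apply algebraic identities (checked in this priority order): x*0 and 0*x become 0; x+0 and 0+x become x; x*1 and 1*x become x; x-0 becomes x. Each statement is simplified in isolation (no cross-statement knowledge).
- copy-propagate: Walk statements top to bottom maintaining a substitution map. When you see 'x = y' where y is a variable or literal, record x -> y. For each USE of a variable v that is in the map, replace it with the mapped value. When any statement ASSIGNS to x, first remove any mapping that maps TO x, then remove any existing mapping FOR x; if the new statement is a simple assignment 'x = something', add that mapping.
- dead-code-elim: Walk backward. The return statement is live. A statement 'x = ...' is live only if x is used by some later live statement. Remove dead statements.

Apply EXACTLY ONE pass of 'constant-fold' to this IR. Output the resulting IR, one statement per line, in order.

Applying constant-fold statement-by-statement:
  [1] y = 7  (unchanged)
  [2] d = 4  (unchanged)
  [3] z = 7 + 6  -> z = 13
  [4] x = y + 0  -> x = y
  [5] return z  (unchanged)
Result (5 stmts):
  y = 7
  d = 4
  z = 13
  x = y
  return z

Answer: y = 7
d = 4
z = 13
x = y
return z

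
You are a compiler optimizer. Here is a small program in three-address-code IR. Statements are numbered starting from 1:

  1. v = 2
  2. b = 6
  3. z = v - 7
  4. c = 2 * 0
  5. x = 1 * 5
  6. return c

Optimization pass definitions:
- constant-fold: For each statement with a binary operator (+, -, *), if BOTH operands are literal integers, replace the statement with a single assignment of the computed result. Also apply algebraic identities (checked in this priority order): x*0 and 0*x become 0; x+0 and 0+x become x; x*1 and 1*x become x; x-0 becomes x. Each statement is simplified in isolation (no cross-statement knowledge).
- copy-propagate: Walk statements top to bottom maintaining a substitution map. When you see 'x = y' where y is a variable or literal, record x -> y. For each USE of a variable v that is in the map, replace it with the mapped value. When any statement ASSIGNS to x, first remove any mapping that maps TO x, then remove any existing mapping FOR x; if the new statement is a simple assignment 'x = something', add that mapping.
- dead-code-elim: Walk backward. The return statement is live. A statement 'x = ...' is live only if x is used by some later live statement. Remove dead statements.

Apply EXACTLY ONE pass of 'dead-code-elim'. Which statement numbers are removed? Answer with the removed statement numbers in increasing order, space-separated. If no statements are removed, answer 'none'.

Answer: 1 2 3 5

Derivation:
Backward liveness scan:
Stmt 1 'v = 2': DEAD (v not in live set [])
Stmt 2 'b = 6': DEAD (b not in live set [])
Stmt 3 'z = v - 7': DEAD (z not in live set [])
Stmt 4 'c = 2 * 0': KEEP (c is live); live-in = []
Stmt 5 'x = 1 * 5': DEAD (x not in live set ['c'])
Stmt 6 'return c': KEEP (return); live-in = ['c']
Removed statement numbers: [1, 2, 3, 5]
Surviving IR:
  c = 2 * 0
  return c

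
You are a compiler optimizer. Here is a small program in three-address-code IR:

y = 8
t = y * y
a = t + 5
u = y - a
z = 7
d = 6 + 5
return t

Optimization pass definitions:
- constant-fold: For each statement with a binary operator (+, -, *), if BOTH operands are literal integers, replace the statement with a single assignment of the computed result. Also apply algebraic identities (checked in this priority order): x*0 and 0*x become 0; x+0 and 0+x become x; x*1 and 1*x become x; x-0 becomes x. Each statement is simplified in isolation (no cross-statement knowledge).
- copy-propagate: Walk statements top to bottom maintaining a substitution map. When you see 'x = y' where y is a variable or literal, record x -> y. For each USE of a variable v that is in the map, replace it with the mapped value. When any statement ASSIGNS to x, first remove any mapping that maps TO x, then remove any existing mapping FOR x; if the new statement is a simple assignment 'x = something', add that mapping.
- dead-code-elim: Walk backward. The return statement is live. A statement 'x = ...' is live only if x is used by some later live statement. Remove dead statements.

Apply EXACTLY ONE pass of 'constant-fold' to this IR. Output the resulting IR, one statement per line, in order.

Applying constant-fold statement-by-statement:
  [1] y = 8  (unchanged)
  [2] t = y * y  (unchanged)
  [3] a = t + 5  (unchanged)
  [4] u = y - a  (unchanged)
  [5] z = 7  (unchanged)
  [6] d = 6 + 5  -> d = 11
  [7] return t  (unchanged)
Result (7 stmts):
  y = 8
  t = y * y
  a = t + 5
  u = y - a
  z = 7
  d = 11
  return t

Answer: y = 8
t = y * y
a = t + 5
u = y - a
z = 7
d = 11
return t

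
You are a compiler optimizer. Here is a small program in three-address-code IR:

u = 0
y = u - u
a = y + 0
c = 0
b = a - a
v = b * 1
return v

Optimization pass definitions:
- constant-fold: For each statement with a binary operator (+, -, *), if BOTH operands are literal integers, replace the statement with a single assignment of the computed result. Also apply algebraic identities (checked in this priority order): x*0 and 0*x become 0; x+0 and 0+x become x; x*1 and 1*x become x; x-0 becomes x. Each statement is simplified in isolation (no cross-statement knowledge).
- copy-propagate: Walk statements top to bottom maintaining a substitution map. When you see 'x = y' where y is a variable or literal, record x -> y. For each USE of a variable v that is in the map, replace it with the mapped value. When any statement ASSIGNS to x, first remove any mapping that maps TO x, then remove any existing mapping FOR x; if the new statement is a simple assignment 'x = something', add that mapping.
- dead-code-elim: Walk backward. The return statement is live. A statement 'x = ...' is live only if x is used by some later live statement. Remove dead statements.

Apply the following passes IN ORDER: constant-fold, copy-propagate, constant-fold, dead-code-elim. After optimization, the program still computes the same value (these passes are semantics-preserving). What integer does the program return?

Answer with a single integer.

Initial IR:
  u = 0
  y = u - u
  a = y + 0
  c = 0
  b = a - a
  v = b * 1
  return v
After constant-fold (7 stmts):
  u = 0
  y = u - u
  a = y
  c = 0
  b = a - a
  v = b
  return v
After copy-propagate (7 stmts):
  u = 0
  y = 0 - 0
  a = y
  c = 0
  b = y - y
  v = b
  return b
After constant-fold (7 stmts):
  u = 0
  y = 0
  a = y
  c = 0
  b = y - y
  v = b
  return b
After dead-code-elim (3 stmts):
  y = 0
  b = y - y
  return b
Evaluate:
  u = 0  =>  u = 0
  y = u - u  =>  y = 0
  a = y + 0  =>  a = 0
  c = 0  =>  c = 0
  b = a - a  =>  b = 0
  v = b * 1  =>  v = 0
  return v = 0

Answer: 0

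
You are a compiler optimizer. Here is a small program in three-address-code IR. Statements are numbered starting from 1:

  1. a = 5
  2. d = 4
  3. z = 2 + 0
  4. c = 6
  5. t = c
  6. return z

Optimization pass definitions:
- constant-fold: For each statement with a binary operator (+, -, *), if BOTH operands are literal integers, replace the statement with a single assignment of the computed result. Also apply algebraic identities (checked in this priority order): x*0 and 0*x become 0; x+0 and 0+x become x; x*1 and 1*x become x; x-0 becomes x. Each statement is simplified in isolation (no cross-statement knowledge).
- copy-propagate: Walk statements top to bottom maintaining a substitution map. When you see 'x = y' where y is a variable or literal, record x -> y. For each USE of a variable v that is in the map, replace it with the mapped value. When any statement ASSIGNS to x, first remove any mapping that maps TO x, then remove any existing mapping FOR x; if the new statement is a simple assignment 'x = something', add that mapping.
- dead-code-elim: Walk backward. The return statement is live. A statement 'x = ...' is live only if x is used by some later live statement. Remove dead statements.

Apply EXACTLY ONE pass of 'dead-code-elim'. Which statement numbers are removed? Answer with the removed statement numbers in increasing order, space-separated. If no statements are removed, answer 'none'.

Answer: 1 2 4 5

Derivation:
Backward liveness scan:
Stmt 1 'a = 5': DEAD (a not in live set [])
Stmt 2 'd = 4': DEAD (d not in live set [])
Stmt 3 'z = 2 + 0': KEEP (z is live); live-in = []
Stmt 4 'c = 6': DEAD (c not in live set ['z'])
Stmt 5 't = c': DEAD (t not in live set ['z'])
Stmt 6 'return z': KEEP (return); live-in = ['z']
Removed statement numbers: [1, 2, 4, 5]
Surviving IR:
  z = 2 + 0
  return z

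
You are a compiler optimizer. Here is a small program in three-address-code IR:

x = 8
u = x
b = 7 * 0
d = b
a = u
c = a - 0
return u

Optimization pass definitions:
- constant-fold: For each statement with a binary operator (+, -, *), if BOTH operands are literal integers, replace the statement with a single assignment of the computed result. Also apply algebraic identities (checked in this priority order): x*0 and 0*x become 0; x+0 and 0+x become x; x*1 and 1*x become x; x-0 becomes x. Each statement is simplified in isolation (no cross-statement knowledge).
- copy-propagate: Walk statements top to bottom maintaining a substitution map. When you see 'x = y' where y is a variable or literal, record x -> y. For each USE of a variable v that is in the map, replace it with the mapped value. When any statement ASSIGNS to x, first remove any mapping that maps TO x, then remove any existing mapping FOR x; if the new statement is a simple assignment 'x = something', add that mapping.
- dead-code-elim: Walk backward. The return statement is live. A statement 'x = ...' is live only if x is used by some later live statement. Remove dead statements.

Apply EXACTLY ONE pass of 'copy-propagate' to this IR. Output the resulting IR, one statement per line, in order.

Answer: x = 8
u = 8
b = 7 * 0
d = b
a = 8
c = 8 - 0
return 8

Derivation:
Applying copy-propagate statement-by-statement:
  [1] x = 8  (unchanged)
  [2] u = x  -> u = 8
  [3] b = 7 * 0  (unchanged)
  [4] d = b  (unchanged)
  [5] a = u  -> a = 8
  [6] c = a - 0  -> c = 8 - 0
  [7] return u  -> return 8
Result (7 stmts):
  x = 8
  u = 8
  b = 7 * 0
  d = b
  a = 8
  c = 8 - 0
  return 8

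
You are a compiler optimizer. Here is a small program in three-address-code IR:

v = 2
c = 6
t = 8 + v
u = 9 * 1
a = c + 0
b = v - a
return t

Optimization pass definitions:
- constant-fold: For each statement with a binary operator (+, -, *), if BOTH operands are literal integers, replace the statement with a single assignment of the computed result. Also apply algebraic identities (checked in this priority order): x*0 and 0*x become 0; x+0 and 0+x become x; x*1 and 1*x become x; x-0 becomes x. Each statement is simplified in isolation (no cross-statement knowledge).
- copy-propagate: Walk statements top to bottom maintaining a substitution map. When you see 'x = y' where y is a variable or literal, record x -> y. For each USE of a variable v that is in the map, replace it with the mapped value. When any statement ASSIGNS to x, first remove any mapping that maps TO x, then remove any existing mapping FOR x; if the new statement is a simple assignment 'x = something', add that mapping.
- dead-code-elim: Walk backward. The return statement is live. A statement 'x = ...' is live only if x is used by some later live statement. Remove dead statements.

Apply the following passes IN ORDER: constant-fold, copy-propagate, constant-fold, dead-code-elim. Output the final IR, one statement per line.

Initial IR:
  v = 2
  c = 6
  t = 8 + v
  u = 9 * 1
  a = c + 0
  b = v - a
  return t
After constant-fold (7 stmts):
  v = 2
  c = 6
  t = 8 + v
  u = 9
  a = c
  b = v - a
  return t
After copy-propagate (7 stmts):
  v = 2
  c = 6
  t = 8 + 2
  u = 9
  a = 6
  b = 2 - 6
  return t
After constant-fold (7 stmts):
  v = 2
  c = 6
  t = 10
  u = 9
  a = 6
  b = -4
  return t
After dead-code-elim (2 stmts):
  t = 10
  return t

Answer: t = 10
return t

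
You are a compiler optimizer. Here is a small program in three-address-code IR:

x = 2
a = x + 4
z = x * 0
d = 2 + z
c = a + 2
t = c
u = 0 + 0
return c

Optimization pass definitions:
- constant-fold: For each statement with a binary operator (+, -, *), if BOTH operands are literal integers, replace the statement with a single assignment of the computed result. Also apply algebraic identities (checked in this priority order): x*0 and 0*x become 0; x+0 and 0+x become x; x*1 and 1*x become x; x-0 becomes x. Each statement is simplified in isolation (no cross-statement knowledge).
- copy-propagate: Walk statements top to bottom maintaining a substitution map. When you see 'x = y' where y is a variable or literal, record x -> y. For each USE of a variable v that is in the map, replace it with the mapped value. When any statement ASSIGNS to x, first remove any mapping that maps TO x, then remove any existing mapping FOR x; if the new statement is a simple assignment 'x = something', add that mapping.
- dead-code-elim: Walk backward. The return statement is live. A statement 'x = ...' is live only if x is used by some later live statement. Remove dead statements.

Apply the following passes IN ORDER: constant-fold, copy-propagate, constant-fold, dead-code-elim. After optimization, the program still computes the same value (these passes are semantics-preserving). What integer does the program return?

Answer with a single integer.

Answer: 8

Derivation:
Initial IR:
  x = 2
  a = x + 4
  z = x * 0
  d = 2 + z
  c = a + 2
  t = c
  u = 0 + 0
  return c
After constant-fold (8 stmts):
  x = 2
  a = x + 4
  z = 0
  d = 2 + z
  c = a + 2
  t = c
  u = 0
  return c
After copy-propagate (8 stmts):
  x = 2
  a = 2 + 4
  z = 0
  d = 2 + 0
  c = a + 2
  t = c
  u = 0
  return c
After constant-fold (8 stmts):
  x = 2
  a = 6
  z = 0
  d = 2
  c = a + 2
  t = c
  u = 0
  return c
After dead-code-elim (3 stmts):
  a = 6
  c = a + 2
  return c
Evaluate:
  x = 2  =>  x = 2
  a = x + 4  =>  a = 6
  z = x * 0  =>  z = 0
  d = 2 + z  =>  d = 2
  c = a + 2  =>  c = 8
  t = c  =>  t = 8
  u = 0 + 0  =>  u = 0
  return c = 8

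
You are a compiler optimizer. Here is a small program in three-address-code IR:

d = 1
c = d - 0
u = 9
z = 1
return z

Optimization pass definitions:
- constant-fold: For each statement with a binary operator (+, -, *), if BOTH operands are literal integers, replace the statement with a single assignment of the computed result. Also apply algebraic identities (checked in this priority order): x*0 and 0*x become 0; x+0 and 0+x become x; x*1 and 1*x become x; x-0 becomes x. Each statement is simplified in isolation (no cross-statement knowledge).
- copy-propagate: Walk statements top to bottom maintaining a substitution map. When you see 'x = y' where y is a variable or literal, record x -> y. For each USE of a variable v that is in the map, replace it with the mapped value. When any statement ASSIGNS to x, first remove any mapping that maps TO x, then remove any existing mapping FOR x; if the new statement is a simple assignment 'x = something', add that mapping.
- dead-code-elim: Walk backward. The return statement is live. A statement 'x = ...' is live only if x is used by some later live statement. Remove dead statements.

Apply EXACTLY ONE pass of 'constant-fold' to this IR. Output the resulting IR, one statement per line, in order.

Applying constant-fold statement-by-statement:
  [1] d = 1  (unchanged)
  [2] c = d - 0  -> c = d
  [3] u = 9  (unchanged)
  [4] z = 1  (unchanged)
  [5] return z  (unchanged)
Result (5 stmts):
  d = 1
  c = d
  u = 9
  z = 1
  return z

Answer: d = 1
c = d
u = 9
z = 1
return z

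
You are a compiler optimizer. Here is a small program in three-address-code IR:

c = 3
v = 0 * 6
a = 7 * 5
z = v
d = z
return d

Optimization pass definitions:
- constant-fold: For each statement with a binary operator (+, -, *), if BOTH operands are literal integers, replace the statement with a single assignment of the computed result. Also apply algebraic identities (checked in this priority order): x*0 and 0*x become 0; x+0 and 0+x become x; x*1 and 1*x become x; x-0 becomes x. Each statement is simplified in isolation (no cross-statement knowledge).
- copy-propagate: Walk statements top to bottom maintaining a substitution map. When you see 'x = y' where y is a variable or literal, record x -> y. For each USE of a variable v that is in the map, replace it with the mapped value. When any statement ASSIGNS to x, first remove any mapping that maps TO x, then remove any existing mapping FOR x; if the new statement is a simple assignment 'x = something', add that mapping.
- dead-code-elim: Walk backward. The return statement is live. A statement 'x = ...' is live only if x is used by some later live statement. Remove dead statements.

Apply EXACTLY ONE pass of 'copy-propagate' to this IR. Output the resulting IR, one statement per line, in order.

Applying copy-propagate statement-by-statement:
  [1] c = 3  (unchanged)
  [2] v = 0 * 6  (unchanged)
  [3] a = 7 * 5  (unchanged)
  [4] z = v  (unchanged)
  [5] d = z  -> d = v
  [6] return d  -> return v
Result (6 stmts):
  c = 3
  v = 0 * 6
  a = 7 * 5
  z = v
  d = v
  return v

Answer: c = 3
v = 0 * 6
a = 7 * 5
z = v
d = v
return v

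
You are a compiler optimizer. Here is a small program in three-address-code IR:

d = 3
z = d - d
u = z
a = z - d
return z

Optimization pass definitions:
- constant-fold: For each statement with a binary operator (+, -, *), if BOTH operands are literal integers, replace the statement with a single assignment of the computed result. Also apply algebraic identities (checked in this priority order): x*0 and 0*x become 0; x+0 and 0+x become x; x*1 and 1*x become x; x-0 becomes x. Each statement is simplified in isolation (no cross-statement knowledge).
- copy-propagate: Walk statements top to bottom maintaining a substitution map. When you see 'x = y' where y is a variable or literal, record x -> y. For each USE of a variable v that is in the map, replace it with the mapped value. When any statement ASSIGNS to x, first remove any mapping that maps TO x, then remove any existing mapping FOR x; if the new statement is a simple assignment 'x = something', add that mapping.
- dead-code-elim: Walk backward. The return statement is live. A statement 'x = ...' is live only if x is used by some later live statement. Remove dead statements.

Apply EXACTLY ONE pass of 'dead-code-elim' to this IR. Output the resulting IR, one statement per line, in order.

Applying dead-code-elim statement-by-statement:
  [5] return z  -> KEEP (return); live=['z']
  [4] a = z - d  -> DEAD (a not live)
  [3] u = z  -> DEAD (u not live)
  [2] z = d - d  -> KEEP; live=['d']
  [1] d = 3  -> KEEP; live=[]
Result (3 stmts):
  d = 3
  z = d - d
  return z

Answer: d = 3
z = d - d
return z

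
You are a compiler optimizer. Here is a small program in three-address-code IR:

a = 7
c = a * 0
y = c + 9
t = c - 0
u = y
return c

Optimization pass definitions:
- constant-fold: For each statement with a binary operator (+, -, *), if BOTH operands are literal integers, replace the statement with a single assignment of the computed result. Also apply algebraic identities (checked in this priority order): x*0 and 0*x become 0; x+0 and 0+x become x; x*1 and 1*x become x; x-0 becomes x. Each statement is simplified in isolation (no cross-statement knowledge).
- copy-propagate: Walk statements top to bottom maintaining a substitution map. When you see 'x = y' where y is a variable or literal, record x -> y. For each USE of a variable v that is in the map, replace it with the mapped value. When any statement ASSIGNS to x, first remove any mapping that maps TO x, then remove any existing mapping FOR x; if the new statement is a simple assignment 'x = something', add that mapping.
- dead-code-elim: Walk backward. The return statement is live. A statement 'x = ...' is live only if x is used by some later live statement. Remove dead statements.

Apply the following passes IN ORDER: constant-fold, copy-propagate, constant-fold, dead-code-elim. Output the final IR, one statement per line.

Answer: return 0

Derivation:
Initial IR:
  a = 7
  c = a * 0
  y = c + 9
  t = c - 0
  u = y
  return c
After constant-fold (6 stmts):
  a = 7
  c = 0
  y = c + 9
  t = c
  u = y
  return c
After copy-propagate (6 stmts):
  a = 7
  c = 0
  y = 0 + 9
  t = 0
  u = y
  return 0
After constant-fold (6 stmts):
  a = 7
  c = 0
  y = 9
  t = 0
  u = y
  return 0
After dead-code-elim (1 stmts):
  return 0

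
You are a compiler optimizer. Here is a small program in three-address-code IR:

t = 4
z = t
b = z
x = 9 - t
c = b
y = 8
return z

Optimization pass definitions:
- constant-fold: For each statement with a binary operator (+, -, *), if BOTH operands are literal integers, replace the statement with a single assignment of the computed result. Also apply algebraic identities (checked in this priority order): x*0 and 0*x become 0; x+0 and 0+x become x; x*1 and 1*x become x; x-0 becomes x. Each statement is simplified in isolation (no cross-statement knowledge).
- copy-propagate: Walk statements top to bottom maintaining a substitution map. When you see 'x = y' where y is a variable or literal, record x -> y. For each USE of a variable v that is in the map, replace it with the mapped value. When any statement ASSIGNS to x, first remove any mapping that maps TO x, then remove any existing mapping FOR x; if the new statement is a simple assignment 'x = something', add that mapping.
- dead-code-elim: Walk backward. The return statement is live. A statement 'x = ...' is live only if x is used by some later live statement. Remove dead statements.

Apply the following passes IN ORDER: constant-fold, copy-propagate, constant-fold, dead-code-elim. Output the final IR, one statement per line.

Initial IR:
  t = 4
  z = t
  b = z
  x = 9 - t
  c = b
  y = 8
  return z
After constant-fold (7 stmts):
  t = 4
  z = t
  b = z
  x = 9 - t
  c = b
  y = 8
  return z
After copy-propagate (7 stmts):
  t = 4
  z = 4
  b = 4
  x = 9 - 4
  c = 4
  y = 8
  return 4
After constant-fold (7 stmts):
  t = 4
  z = 4
  b = 4
  x = 5
  c = 4
  y = 8
  return 4
After dead-code-elim (1 stmts):
  return 4

Answer: return 4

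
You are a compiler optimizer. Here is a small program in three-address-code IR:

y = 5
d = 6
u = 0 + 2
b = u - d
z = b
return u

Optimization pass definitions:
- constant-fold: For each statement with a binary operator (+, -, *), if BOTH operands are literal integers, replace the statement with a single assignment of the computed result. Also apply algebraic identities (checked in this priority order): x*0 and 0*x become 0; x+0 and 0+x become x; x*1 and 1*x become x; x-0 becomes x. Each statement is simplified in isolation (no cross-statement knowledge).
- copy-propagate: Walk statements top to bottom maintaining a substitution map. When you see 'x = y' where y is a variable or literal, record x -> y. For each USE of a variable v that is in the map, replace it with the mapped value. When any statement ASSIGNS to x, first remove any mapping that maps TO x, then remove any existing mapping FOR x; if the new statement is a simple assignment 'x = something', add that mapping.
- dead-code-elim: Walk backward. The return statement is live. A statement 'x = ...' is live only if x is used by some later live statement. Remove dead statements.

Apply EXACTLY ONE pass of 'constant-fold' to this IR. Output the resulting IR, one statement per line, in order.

Answer: y = 5
d = 6
u = 2
b = u - d
z = b
return u

Derivation:
Applying constant-fold statement-by-statement:
  [1] y = 5  (unchanged)
  [2] d = 6  (unchanged)
  [3] u = 0 + 2  -> u = 2
  [4] b = u - d  (unchanged)
  [5] z = b  (unchanged)
  [6] return u  (unchanged)
Result (6 stmts):
  y = 5
  d = 6
  u = 2
  b = u - d
  z = b
  return u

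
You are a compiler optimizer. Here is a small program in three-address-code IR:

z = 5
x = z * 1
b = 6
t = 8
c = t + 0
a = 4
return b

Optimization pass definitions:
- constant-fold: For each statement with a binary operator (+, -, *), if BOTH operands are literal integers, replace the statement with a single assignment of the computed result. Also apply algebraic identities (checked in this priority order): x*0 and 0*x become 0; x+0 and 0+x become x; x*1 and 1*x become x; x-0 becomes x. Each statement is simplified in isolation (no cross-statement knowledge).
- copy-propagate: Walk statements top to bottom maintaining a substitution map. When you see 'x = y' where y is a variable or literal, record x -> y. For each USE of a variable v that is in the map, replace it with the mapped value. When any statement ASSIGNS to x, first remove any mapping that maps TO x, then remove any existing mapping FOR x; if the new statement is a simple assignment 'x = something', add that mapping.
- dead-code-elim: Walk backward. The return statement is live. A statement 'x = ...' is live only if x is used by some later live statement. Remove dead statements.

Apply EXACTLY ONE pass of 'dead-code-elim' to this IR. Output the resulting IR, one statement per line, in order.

Answer: b = 6
return b

Derivation:
Applying dead-code-elim statement-by-statement:
  [7] return b  -> KEEP (return); live=['b']
  [6] a = 4  -> DEAD (a not live)
  [5] c = t + 0  -> DEAD (c not live)
  [4] t = 8  -> DEAD (t not live)
  [3] b = 6  -> KEEP; live=[]
  [2] x = z * 1  -> DEAD (x not live)
  [1] z = 5  -> DEAD (z not live)
Result (2 stmts):
  b = 6
  return b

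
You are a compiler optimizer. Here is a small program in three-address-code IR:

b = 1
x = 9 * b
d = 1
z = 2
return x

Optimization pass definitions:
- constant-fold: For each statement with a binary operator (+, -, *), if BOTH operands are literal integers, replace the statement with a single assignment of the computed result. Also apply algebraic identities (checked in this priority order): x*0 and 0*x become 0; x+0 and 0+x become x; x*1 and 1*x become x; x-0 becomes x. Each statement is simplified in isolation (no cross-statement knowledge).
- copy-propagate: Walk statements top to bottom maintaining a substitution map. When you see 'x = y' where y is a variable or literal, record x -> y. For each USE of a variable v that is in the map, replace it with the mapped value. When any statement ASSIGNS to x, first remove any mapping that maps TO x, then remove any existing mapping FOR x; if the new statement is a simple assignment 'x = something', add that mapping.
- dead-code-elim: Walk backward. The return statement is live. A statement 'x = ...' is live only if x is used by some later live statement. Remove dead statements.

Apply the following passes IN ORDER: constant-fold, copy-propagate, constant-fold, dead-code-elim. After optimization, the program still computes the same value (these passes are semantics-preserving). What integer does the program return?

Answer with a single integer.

Initial IR:
  b = 1
  x = 9 * b
  d = 1
  z = 2
  return x
After constant-fold (5 stmts):
  b = 1
  x = 9 * b
  d = 1
  z = 2
  return x
After copy-propagate (5 stmts):
  b = 1
  x = 9 * 1
  d = 1
  z = 2
  return x
After constant-fold (5 stmts):
  b = 1
  x = 9
  d = 1
  z = 2
  return x
After dead-code-elim (2 stmts):
  x = 9
  return x
Evaluate:
  b = 1  =>  b = 1
  x = 9 * b  =>  x = 9
  d = 1  =>  d = 1
  z = 2  =>  z = 2
  return x = 9

Answer: 9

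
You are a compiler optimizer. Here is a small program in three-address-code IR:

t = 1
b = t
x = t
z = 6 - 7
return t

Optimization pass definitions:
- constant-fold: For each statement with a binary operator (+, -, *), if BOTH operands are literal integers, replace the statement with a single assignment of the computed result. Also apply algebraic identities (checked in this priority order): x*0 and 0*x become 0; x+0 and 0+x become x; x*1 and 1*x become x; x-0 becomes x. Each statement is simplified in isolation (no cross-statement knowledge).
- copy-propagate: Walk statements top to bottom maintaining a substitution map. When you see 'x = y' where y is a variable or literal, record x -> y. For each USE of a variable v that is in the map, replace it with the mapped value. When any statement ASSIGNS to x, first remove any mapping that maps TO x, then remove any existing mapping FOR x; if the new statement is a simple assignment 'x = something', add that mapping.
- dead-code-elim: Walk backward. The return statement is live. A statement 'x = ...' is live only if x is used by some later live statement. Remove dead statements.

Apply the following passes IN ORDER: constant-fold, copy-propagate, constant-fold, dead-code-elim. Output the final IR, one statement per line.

Initial IR:
  t = 1
  b = t
  x = t
  z = 6 - 7
  return t
After constant-fold (5 stmts):
  t = 1
  b = t
  x = t
  z = -1
  return t
After copy-propagate (5 stmts):
  t = 1
  b = 1
  x = 1
  z = -1
  return 1
After constant-fold (5 stmts):
  t = 1
  b = 1
  x = 1
  z = -1
  return 1
After dead-code-elim (1 stmts):
  return 1

Answer: return 1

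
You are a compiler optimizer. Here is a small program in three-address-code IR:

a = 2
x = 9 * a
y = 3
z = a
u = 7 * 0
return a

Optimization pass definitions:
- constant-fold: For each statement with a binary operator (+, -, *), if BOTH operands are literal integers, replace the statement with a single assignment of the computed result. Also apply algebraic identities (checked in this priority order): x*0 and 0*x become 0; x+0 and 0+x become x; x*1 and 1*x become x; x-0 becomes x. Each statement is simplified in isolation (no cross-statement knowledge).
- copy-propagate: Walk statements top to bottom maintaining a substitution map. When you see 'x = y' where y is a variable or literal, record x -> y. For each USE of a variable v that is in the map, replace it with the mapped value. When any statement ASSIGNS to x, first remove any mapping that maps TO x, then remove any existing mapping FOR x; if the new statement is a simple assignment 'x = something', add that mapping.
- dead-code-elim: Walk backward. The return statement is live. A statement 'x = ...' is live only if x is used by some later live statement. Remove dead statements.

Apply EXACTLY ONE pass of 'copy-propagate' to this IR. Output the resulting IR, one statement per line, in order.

Applying copy-propagate statement-by-statement:
  [1] a = 2  (unchanged)
  [2] x = 9 * a  -> x = 9 * 2
  [3] y = 3  (unchanged)
  [4] z = a  -> z = 2
  [5] u = 7 * 0  (unchanged)
  [6] return a  -> return 2
Result (6 stmts):
  a = 2
  x = 9 * 2
  y = 3
  z = 2
  u = 7 * 0
  return 2

Answer: a = 2
x = 9 * 2
y = 3
z = 2
u = 7 * 0
return 2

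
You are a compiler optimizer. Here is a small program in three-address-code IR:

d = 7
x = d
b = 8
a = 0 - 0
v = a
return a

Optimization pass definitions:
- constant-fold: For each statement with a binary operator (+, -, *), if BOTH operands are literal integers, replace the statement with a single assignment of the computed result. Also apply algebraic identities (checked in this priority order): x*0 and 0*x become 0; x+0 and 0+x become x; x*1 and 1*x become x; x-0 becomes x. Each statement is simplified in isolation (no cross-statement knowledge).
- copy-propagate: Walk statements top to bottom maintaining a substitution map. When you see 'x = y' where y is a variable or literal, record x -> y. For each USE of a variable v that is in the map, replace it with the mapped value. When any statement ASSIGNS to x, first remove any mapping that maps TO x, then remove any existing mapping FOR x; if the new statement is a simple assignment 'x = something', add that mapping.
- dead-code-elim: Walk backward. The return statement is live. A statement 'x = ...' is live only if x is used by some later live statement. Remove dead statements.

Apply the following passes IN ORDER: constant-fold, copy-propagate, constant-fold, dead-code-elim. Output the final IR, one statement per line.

Answer: return 0

Derivation:
Initial IR:
  d = 7
  x = d
  b = 8
  a = 0 - 0
  v = a
  return a
After constant-fold (6 stmts):
  d = 7
  x = d
  b = 8
  a = 0
  v = a
  return a
After copy-propagate (6 stmts):
  d = 7
  x = 7
  b = 8
  a = 0
  v = 0
  return 0
After constant-fold (6 stmts):
  d = 7
  x = 7
  b = 8
  a = 0
  v = 0
  return 0
After dead-code-elim (1 stmts):
  return 0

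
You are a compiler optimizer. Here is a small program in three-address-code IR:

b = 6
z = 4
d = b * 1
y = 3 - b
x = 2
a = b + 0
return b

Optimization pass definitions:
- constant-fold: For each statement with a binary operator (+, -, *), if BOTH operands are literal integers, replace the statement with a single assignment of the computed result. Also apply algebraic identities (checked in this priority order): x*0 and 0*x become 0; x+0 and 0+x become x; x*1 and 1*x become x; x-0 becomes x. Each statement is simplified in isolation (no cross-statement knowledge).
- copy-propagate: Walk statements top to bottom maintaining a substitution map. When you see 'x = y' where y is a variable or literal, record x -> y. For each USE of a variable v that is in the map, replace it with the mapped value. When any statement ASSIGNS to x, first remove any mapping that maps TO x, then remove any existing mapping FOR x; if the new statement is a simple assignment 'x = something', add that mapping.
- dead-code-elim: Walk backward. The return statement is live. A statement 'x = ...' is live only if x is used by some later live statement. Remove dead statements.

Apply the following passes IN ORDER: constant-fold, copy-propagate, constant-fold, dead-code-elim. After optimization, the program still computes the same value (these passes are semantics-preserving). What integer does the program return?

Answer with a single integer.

Answer: 6

Derivation:
Initial IR:
  b = 6
  z = 4
  d = b * 1
  y = 3 - b
  x = 2
  a = b + 0
  return b
After constant-fold (7 stmts):
  b = 6
  z = 4
  d = b
  y = 3 - b
  x = 2
  a = b
  return b
After copy-propagate (7 stmts):
  b = 6
  z = 4
  d = 6
  y = 3 - 6
  x = 2
  a = 6
  return 6
After constant-fold (7 stmts):
  b = 6
  z = 4
  d = 6
  y = -3
  x = 2
  a = 6
  return 6
After dead-code-elim (1 stmts):
  return 6
Evaluate:
  b = 6  =>  b = 6
  z = 4  =>  z = 4
  d = b * 1  =>  d = 6
  y = 3 - b  =>  y = -3
  x = 2  =>  x = 2
  a = b + 0  =>  a = 6
  return b = 6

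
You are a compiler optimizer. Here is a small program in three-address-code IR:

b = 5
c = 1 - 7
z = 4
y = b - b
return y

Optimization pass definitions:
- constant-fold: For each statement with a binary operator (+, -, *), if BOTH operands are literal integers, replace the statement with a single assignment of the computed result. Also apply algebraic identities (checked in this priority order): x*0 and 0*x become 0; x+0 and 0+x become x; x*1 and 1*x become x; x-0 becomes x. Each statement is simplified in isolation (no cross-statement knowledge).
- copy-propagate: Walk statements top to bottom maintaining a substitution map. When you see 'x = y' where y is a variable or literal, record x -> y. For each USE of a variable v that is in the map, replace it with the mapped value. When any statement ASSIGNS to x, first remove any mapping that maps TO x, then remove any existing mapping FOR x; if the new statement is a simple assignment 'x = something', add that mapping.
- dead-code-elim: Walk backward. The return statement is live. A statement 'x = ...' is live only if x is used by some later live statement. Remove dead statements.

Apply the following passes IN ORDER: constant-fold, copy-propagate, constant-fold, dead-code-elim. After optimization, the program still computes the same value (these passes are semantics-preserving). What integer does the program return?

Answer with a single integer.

Answer: 0

Derivation:
Initial IR:
  b = 5
  c = 1 - 7
  z = 4
  y = b - b
  return y
After constant-fold (5 stmts):
  b = 5
  c = -6
  z = 4
  y = b - b
  return y
After copy-propagate (5 stmts):
  b = 5
  c = -6
  z = 4
  y = 5 - 5
  return y
After constant-fold (5 stmts):
  b = 5
  c = -6
  z = 4
  y = 0
  return y
After dead-code-elim (2 stmts):
  y = 0
  return y
Evaluate:
  b = 5  =>  b = 5
  c = 1 - 7  =>  c = -6
  z = 4  =>  z = 4
  y = b - b  =>  y = 0
  return y = 0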